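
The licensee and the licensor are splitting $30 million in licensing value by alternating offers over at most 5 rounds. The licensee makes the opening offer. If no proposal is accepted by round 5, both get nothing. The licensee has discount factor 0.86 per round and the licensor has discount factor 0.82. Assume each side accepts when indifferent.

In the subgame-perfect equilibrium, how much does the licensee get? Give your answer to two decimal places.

24.13

Round 5 (the licensee proposes): rejection yields 0 for the licensor; the licensee offers 0 and keeps 30.
Round 4 (the licensor proposes): the licensee can get 30 next round, worth 0.86 × 30 = 25.8 now; the licensor offers that and keeps 4.2.
Round 3 (the licensee proposes): the licensor can get 4.2 next round, worth 0.82 × 4.2 = 3.444 now; the licensee offers that and keeps 26.556.
Round 2 (the licensor proposes): the licensee can get 26.556 next round, worth 0.86 × 26.556 = 22.83816 now. The licensor offers 22.83816 and keeps 30 − 22.83816 = 7.16184.
Round 1 (the licensee proposes): the licensor can get 7.16184 next round, worth 0.82 × 7.16184 = 5.8727088 now; the licensee offers that and keeps 24.1272912.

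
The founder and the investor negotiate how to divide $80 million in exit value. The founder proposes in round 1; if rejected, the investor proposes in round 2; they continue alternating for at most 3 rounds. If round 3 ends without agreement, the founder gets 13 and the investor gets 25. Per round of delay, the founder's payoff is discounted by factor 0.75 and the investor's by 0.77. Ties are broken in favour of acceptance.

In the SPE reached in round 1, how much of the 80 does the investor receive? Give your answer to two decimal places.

29.84

Round 3 (the founder proposes): the investor gets 25 if talks fail, so the founder offers 25 and keeps 55.
Round 2 (the investor proposes): the founder can get 55 next round, worth 0.75 × 55 = 41.25 now; the investor offers that and keeps 38.75.
Round 1 (the founder proposes): the investor can get 38.75 next round, worth 0.77 × 38.75 = 29.8375 now. The founder offers 29.8375 and keeps 80 − 29.8375 = 50.1625.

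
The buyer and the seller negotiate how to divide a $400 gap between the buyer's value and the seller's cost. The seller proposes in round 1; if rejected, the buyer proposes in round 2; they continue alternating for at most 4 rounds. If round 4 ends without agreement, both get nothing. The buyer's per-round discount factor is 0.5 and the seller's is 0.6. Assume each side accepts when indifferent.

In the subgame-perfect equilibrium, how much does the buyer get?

140

Round 4 (the buyer proposes): the seller will accept anything ≥ 0, so the buyer offers 0 and keeps 400.
Round 3 (the seller proposes): the buyer can get 400 next round, worth 0.5 × 400 = 200 now, so the seller offers 200, keeping 200.
Round 2 (the buyer proposes): the seller can get 200 next round, worth 0.6 × 200 = 120 now, so the buyer offers 120, keeping 280.
Round 1 (the seller proposes): the buyer can get 280 next round, worth 0.5 × 280 = 140 now, so the seller offers 140, keeping 260.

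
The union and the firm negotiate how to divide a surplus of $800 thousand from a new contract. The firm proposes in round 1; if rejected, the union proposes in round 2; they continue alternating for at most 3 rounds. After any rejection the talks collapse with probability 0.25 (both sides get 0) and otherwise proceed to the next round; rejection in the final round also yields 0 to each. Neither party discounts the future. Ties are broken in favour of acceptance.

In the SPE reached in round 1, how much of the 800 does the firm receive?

650

By backward induction:
Round 3 (the firm proposes): the union will accept anything ≥ 0, so the firm offers 0 and keeps 800.
Round 2 (the union proposes): rejecting gives the firm an expected 0.75 × 800 = 600, so the union offers 600, keeping 200.
Round 1 (the firm proposes): rejecting gives the union an expected 0.75 × 200 = 150, so the firm offers 150, keeping 650.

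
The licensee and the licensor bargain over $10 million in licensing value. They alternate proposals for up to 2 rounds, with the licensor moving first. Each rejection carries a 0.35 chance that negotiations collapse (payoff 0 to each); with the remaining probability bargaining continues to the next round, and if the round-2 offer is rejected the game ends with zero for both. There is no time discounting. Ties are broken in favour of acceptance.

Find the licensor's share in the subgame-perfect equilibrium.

By backward induction:
Round 2 (the licensee proposes): the licensor will accept anything ≥ 0, so the licensee offers 0 and keeps 10.
Round 1 (the licensor proposes): rejecting gives the licensee an expected 0.65 × 10 = 6.5, so the licensor offers 6.5, keeping 3.5.

3.5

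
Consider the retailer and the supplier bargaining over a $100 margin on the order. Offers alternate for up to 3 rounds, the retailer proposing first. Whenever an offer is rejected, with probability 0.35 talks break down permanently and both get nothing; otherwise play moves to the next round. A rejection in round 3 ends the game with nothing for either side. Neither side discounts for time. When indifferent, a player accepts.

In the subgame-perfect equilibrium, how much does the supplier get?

Round 3 (the retailer proposes): the supplier will accept anything ≥ 0, so the retailer offers 0 and keeps 100.
Round 2 (the supplier proposes): rejecting gives the retailer an expected 0.65 × 100 = 65, so the supplier offers 65, keeping 35.
Round 1 (the retailer proposes): rejecting gives the supplier an expected 0.65 × 35 = 22.75, so the retailer offers 22.75, keeping 77.25.

22.75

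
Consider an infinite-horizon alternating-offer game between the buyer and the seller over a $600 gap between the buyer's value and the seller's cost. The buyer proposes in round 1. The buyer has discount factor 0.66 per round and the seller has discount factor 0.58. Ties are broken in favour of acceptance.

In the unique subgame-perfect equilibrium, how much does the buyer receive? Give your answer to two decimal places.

408.30

When the buyer proposes, the seller accepts any offer worth at least 0.58 times what the seller would get by proposing next round; and vice versa.
This gives x = 600 − 0.58y and y = 600 − 0.66x, where x and y are each side's share when it proposes.
Hence (1 − 0.58·0.66)x = 600(1 − 0.58), i.e. 0.6172·x = 252.
x ≈ 408.2955; the seller's share is 600 − x ≈ 191.7045.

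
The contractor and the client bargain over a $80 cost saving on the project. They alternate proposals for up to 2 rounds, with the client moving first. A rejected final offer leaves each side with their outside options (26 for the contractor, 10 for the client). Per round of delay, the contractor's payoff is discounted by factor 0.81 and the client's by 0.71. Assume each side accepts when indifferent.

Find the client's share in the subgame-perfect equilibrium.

Round 2 (the contractor proposes): the client gets 10 if talks fail, so the contractor offers 10 and keeps 70.
Round 1 (the client proposes): the contractor can get 70 next round, worth 0.81 × 70 = 56.7 now. The client offers 56.7 and keeps 80 − 56.7 = 23.3.

23.3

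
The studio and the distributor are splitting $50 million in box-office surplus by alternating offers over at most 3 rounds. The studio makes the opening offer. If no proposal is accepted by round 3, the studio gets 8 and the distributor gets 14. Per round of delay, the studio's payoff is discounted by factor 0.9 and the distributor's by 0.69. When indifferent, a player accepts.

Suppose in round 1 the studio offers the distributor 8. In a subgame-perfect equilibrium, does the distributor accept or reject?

Round 3 (the studio proposes): the distributor gets 14 if talks fail, so the studio offers 14 and keeps 36.
Round 2 (the distributor proposes): the studio can get 36 next round, worth 0.9 × 36 = 32.4 now; the distributor offers that and keeps 17.6.
So by rejecting in round 1, the distributor gets 17.6 next round, worth 0.69 × 17.6 = 12.144 now.
Offer 8 < 12.144, so the distributor rejects.

Reject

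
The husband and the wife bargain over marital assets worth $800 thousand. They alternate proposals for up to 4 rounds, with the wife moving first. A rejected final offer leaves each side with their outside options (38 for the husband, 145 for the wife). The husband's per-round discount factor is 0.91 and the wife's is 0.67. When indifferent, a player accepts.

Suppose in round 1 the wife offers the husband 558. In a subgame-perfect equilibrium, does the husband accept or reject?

Round 4 (the husband proposes): the wife gets 145 if talks fail, so the husband offers 145 and keeps 655.
Round 3 (the wife proposes): the husband can get 655 next round, worth 0.91 × 655 = 596.05 now. The wife offers 596.05 and keeps 800 − 596.05 = 203.95.
Round 2 (the husband proposes): the wife can get 203.95 next round, worth 0.67 × 203.95 = 136.6465 now. The husband offers 136.6465 and keeps 800 − 136.6465 = 663.3535.
So by rejecting in round 1, the husband gets 663.3535 next round, worth 0.91 × 663.3535 = 603.651685 now.
Offer 558 < 603.651685, so the husband rejects.

Reject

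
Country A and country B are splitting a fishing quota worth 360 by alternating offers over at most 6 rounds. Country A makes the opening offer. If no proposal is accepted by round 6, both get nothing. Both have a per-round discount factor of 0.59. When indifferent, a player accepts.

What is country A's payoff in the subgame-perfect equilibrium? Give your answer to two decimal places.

Round 6 (country B proposes): country A will accept anything ≥ 0, so country B offers 0 and keeps 360.
Round 5 (country A proposes): country B can get 360 next round, worth 0.59 × 360 = 212.4 now, so country A offers 212.4, keeping 147.6.
Round 4 (country B proposes): country A can get 147.6 next round, worth 0.59 × 147.6 = 87.084 now, so country B offers 87.084, keeping 272.916.
Round 3 (country A proposes): country B can get 272.916 next round, worth 0.59 × 272.916 = 161.02044 now. Country A offers 161.02044 and keeps 360 − 161.02044 = 198.97956.
Round 2 (country B proposes): country A can get 198.97956 next round, worth 0.59 × 198.97956 = 117.3979404 now, so country B offers 117.3979404, keeping 242.6020596.
Round 1 (country A proposes): country B can get 242.6020596 next round, worth 0.59 × 242.6020596 = 143.135215164 now. Country A offers 143.135215164 and keeps 360 − 143.135215164 = 216.864784836.

216.86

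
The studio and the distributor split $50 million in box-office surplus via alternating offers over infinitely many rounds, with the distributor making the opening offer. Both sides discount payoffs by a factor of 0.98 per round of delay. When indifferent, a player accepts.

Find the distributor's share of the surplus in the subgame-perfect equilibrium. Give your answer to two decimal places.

25.25

In a stationary SPE each proposer offers the other exactly their discounted continuation value.
If the distributor keeps x when proposing and the studio keeps y when proposing, then x = 50 − 0.98y and y = 50 − 0.98x.
Solving: x = 50(1 − 0.98) / (1 − 0.98·0.98) = 1 / 0.0396 ≈ 25.2525.
The studio gets 50 − 25.2525 ≈ 24.7475.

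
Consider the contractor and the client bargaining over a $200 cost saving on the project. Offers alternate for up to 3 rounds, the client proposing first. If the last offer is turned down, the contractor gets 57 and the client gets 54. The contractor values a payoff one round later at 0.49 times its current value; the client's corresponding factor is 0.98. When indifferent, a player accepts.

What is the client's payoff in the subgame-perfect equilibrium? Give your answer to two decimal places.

170.67

Round 3 (the client proposes): the contractor gets 57 if talks fail, so the client offers 57 and keeps 143.
Round 2 (the contractor proposes): the client can get 143 next round, worth 0.98 × 143 = 140.14 now, so the contractor offers 140.14, keeping 59.86.
Round 1 (the client proposes): the contractor can get 59.86 next round, worth 0.49 × 59.86 = 29.3314 now; the client offers that and keeps 170.6686.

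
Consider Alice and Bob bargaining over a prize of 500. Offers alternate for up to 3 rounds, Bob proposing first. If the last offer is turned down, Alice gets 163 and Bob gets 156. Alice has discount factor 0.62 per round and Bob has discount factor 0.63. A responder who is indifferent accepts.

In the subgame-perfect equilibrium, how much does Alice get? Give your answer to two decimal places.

Round 3 (Bob proposes): Alice gets 163 if talks fail, so Bob offers 163 and keeps 337.
Round 2 (Alice proposes): Bob can get 337 next round, worth 0.63 × 337 = 212.31 now, so Alice offers 212.31, keeping 287.69.
Round 1 (Bob proposes): Alice can get 287.69 next round, worth 0.62 × 287.69 = 178.3678 now; Bob offers that and keeps 321.6322.

178.37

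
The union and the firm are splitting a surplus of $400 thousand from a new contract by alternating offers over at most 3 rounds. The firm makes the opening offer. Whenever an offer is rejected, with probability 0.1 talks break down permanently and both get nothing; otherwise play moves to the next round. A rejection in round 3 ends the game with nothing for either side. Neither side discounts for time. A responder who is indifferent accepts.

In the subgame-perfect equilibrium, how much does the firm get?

By backward induction:
Round 3 (the firm proposes): the union will accept anything ≥ 0, so the firm offers 0 and keeps 400.
Round 2 (the union proposes): rejecting gives the firm an expected 0.9 × 400 = 360. The union offers 360 and keeps 400 − 360 = 40.
Round 1 (the firm proposes): rejecting gives the union an expected 0.9 × 40 = 36, so the firm offers 36, keeping 364.

364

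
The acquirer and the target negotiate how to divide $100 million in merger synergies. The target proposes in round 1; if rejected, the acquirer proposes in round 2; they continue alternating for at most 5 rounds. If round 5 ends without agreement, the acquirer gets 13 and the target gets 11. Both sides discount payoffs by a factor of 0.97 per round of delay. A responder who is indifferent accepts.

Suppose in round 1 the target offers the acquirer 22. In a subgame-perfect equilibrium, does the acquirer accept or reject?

Accept

Round 5 (the target proposes): the acquirer gets 13 if talks fail, so the target offers 13 and keeps 87.
Round 4 (the acquirer proposes): the target can get 87 next round, worth 0.97 × 87 = 84.39 now, so the acquirer offers 84.39, keeping 15.61.
Round 3 (the target proposes): the acquirer can get 15.61 next round, worth 0.97 × 15.61 = 15.1417 now, so the target offers 15.1417, keeping 84.8583.
Round 2 (the acquirer proposes): the target can get 84.8583 next round, worth 0.97 × 84.8583 = 82.312551 now. The acquirer offers 82.312551 and keeps 100 − 82.312551 = 17.687449.
So by rejecting in round 1, the acquirer gets 17.687449 next round, worth 0.97 × 17.687449 = 17.15682553 now.
Offer 22 ≥ 17.15682553, so the acquirer accepts.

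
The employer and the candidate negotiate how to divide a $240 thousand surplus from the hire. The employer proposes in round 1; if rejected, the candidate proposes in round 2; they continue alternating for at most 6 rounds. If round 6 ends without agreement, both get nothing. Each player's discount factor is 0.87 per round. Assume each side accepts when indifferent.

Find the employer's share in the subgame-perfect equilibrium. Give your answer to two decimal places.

Round 6 (the candidate proposes): rejection yields 0 for the employer; the candidate offers 0 and keeps 240.
Round 5 (the employer proposes): the candidate can get 240 next round, worth 0.87 × 240 = 208.8 now. The employer offers 208.8 and keeps 240 − 208.8 = 31.2.
Round 4 (the candidate proposes): the employer can get 31.2 next round, worth 0.87 × 31.2 = 27.144 now. The candidate offers 27.144 and keeps 240 − 27.144 = 212.856.
Round 3 (the employer proposes): the candidate can get 212.856 next round, worth 0.87 × 212.856 = 185.18472 now; the employer offers that and keeps 54.81528.
Round 2 (the candidate proposes): the employer can get 54.81528 next round, worth 0.87 × 54.81528 = 47.6892936 now; the candidate offers that and keeps 192.3107064.
Round 1 (the employer proposes): the candidate can get 192.3107064 next round, worth 0.87 × 192.3107064 = 167.310314568 now, so the employer offers 167.310314568, keeping 72.689685432.

72.69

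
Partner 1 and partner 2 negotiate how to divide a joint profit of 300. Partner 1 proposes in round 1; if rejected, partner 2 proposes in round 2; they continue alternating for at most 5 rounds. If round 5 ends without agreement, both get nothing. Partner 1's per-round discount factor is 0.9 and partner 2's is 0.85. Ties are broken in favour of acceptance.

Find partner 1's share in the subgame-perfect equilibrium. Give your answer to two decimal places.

Round 5 (partner 1 proposes): partner 2 will accept anything ≥ 0, so partner 1 offers 0 and keeps 300.
Round 4 (partner 2 proposes): partner 1 can get 300 next round, worth 0.9 × 300 = 270 now; partner 2 offers that and keeps 30.
Round 3 (partner 1 proposes): partner 2 can get 30 next round, worth 0.85 × 30 = 25.5 now; partner 1 offers that and keeps 274.5.
Round 2 (partner 2 proposes): partner 1 can get 274.5 next round, worth 0.9 × 274.5 = 247.05 now. Partner 2 offers 247.05 and keeps 300 − 247.05 = 52.95.
Round 1 (partner 1 proposes): partner 2 can get 52.95 next round, worth 0.85 × 52.95 = 45.0075 now, so partner 1 offers 45.0075, keeping 254.9925.

254.99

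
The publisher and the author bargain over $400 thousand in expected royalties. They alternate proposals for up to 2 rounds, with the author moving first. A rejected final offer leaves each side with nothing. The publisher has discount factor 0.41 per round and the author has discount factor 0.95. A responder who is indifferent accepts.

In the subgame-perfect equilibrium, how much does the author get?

236

Round 2 (the publisher proposes): the author will accept anything ≥ 0, so the publisher offers 0 and keeps 400.
Round 1 (the author proposes): the publisher can get 400 next round, worth 0.41 × 400 = 164 now. The author offers 164 and keeps 400 − 164 = 236.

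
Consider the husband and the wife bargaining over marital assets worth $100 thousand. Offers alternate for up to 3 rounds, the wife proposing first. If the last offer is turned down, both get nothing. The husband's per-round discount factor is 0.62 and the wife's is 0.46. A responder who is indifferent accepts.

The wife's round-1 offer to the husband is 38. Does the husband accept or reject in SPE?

Round 3 (the wife proposes): rejection yields 0 for the husband; the wife offers 0 and keeps 100.
Round 2 (the husband proposes): the wife can get 100 next round, worth 0.46 × 100 = 46 now; the husband offers that and keeps 54.
So by rejecting in round 1, the husband gets 54 next round, worth 0.62 × 54 = 33.48 now.
Offer 38 ≥ 33.48, so the husband accepts.

Accept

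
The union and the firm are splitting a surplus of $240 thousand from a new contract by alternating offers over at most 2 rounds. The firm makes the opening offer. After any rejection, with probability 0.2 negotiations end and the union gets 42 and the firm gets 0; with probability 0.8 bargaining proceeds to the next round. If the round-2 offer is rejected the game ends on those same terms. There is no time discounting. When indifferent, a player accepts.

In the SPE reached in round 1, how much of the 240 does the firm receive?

39.6

Round 2 (the union proposes): rejection yields 0 for the firm; the union offers 0 and keeps 240.
Round 1 (the firm proposes): rejecting gives the union an expected 0.8 × 240 + 0.2 × 42 = 200.4. The firm offers 200.4 and keeps 240 − 200.4 = 39.6.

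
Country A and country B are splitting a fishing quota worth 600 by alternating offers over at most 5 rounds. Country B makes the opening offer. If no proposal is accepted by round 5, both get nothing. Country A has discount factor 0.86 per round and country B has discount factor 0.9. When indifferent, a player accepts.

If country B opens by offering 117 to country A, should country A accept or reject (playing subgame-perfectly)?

Accept

Round 5 (country B proposes): country A will accept anything ≥ 0, so country B offers 0 and keeps 600.
Round 4 (country A proposes): country B can get 600 next round, worth 0.9 × 600 = 540 now; country A offers that and keeps 60.
Round 3 (country B proposes): country A can get 60 next round, worth 0.86 × 60 = 51.6 now; country B offers that and keeps 548.4.
Round 2 (country A proposes): country B can get 548.4 next round, worth 0.9 × 548.4 = 493.56 now, so country A offers 493.56, keeping 106.44.
So by rejecting in round 1, country A gets 106.44 next round, worth 0.86 × 106.44 = 91.5384 now.
Offer 117 ≥ 91.5384, so country A accepts.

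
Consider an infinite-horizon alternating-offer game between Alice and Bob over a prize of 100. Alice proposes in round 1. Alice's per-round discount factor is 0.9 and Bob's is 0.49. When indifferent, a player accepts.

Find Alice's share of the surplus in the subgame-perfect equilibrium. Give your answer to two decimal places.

91.23

Let x be Alice's share when Alice proposes and y be Bob's share when Bob proposes.
Bob accepts iff offered ≥ 0.49·y, so x = 100 − 0.49y. Symmetrically y = 100 − 0.9x.
Substituting: x = 100 − 0.49(100 − 0.9x), giving x(1 − 0.9·0.49) = 100(1 − 0.49).
So x = 100 × 0.51 / 0.559 ≈ 91.2343, and Bob receives 100 − x ≈ 8.7657.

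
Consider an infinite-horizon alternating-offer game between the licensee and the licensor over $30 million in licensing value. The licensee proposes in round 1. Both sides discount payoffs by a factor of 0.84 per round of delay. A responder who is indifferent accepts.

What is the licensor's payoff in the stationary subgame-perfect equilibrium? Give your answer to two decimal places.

In a stationary SPE each proposer offers the other exactly their discounted continuation value.
If the licensee keeps x when proposing and the licensor keeps y when proposing, then x = 30 − 0.84y and y = 30 − 0.84x.
Solving: x = 30(1 − 0.84) / (1 − 0.84·0.84) = 4.8 / 0.2944 ≈ 16.3043.
The licensor gets 30 − 16.3043 ≈ 13.6957.

13.70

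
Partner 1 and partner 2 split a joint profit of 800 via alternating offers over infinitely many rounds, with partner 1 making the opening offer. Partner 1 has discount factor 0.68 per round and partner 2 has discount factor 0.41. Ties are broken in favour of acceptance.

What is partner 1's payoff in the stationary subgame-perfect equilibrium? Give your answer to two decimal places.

When partner 1 proposes, partner 2 accepts any offer worth at least 0.41 times what partner 2 would get by proposing next round; and vice versa.
This gives x = 800 − 0.41y and y = 800 − 0.68x, where x and y are each side's share when it proposes.
Hence (1 − 0.41·0.68)x = 800(1 − 0.41), i.e. 0.7212·x = 472.
x ≈ 654.4648; partner 2's share is 800 − x ≈ 145.5352.

654.46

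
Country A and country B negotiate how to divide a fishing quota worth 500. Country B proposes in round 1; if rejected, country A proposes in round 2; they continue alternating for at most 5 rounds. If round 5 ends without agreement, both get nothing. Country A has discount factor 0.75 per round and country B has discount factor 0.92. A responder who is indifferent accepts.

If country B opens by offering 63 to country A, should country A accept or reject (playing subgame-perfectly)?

Round 5 (country B proposes): country A will accept anything ≥ 0, so country B offers 0 and keeps 500.
Round 4 (country A proposes): country B can get 500 next round, worth 0.92 × 500 = 460 now; country A offers that and keeps 40.
Round 3 (country B proposes): country A can get 40 next round, worth 0.75 × 40 = 30 now, so country B offers 30, keeping 470.
Round 2 (country A proposes): country B can get 470 next round, worth 0.92 × 470 = 432.4 now; country A offers that and keeps 67.6.
So by rejecting in round 1, country A gets 67.6 next round, worth 0.75 × 67.6 = 50.7 now.
Offer 63 ≥ 50.7, so country A accepts.

Accept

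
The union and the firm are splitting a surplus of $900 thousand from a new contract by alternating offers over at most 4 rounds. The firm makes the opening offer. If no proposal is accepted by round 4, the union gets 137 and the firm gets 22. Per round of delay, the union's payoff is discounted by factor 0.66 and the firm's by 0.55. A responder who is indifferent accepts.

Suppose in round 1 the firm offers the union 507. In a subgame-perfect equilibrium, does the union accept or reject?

Accept

Round 4 (the union proposes): the firm gets 22 if talks fail, so the union offers 22 and keeps 878.
Round 3 (the firm proposes): the union can get 878 next round, worth 0.66 × 878 = 579.48 now. The firm offers 579.48 and keeps 900 − 579.48 = 320.52.
Round 2 (the union proposes): the firm can get 320.52 next round, worth 0.55 × 320.52 = 176.286 now; the union offers that and keeps 723.714.
So by rejecting in round 1, the union gets 723.714 next round, worth 0.66 × 723.714 = 477.65124 now.
Offer 507 ≥ 477.65124, so the union accepts.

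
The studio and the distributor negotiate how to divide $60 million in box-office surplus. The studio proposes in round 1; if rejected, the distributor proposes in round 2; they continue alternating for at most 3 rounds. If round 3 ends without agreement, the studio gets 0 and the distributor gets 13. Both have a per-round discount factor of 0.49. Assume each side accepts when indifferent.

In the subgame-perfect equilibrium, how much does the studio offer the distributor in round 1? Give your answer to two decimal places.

18.12

By backward induction:
Round 3 (the studio proposes): the distributor gets 13 if talks fail, so the studio offers 13 and keeps 47.
Round 2 (the distributor proposes): the studio can get 47 next round, worth 0.49 × 47 = 23.03 now, so the distributor offers 23.03, keeping 36.97.
Round 1 (the studio proposes): the distributor can get 36.97 next round, worth 0.49 × 36.97 = 18.1153 now. The studio offers 18.1153 and keeps 60 − 18.1153 = 41.8847.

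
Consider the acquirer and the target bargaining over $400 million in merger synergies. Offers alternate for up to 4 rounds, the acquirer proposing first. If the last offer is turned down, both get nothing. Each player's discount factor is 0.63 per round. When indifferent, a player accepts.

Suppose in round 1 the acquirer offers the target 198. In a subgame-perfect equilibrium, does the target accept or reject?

Accept

Round 4 (the target proposes): rejection yields 0 for the acquirer; the target offers 0 and keeps 400.
Round 3 (the acquirer proposes): the target can get 400 next round, worth 0.63 × 400 = 252 now; the acquirer offers that and keeps 148.
Round 2 (the target proposes): the acquirer can get 148 next round, worth 0.63 × 148 = 93.24 now; the target offers that and keeps 306.76.
So by rejecting in round 1, the target gets 306.76 next round, worth 0.63 × 306.76 = 193.2588 now.
Offer 198 ≥ 193.2588, so the target accepts.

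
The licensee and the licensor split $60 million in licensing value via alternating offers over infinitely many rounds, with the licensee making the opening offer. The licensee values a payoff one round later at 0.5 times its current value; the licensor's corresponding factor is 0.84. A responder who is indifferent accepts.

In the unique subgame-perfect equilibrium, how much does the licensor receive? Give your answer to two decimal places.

43.45

In a stationary SPE each proposer offers the other exactly their discounted continuation value.
If the licensee keeps x when proposing and the licensor keeps y when proposing, then x = 60 − 0.84y and y = 60 − 0.5x.
Solving: x = 60(1 − 0.84) / (1 − 0.5·0.84) = 9.6 / 0.58 ≈ 16.5517.
The licensor gets 60 − 16.5517 ≈ 43.4483.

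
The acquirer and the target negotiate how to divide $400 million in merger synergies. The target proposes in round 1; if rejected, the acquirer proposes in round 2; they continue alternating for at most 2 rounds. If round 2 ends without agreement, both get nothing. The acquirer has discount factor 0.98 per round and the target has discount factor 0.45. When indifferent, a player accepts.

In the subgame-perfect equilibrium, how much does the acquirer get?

Round 2 (the acquirer proposes): the target will accept anything ≥ 0, so the acquirer offers 0 and keeps 400.
Round 1 (the target proposes): the acquirer can get 400 next round, worth 0.98 × 400 = 392 now. The target offers 392 and keeps 400 − 392 = 8.

392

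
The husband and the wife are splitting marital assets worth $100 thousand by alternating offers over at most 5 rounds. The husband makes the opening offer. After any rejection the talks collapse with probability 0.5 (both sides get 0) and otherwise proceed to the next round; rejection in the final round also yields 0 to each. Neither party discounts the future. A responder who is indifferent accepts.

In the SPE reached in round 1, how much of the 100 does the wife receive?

By backward induction:
Round 5 (the husband proposes): the wife will accept anything ≥ 0, so the husband offers 0 and keeps 100.
Round 4 (the wife proposes): rejecting gives the husband an expected 0.5 × 100 = 50; the wife offers that and keeps 50.
Round 3 (the husband proposes): rejecting gives the wife an expected 0.5 × 50 = 25. The husband offers 25 and keeps 100 − 25 = 75.
Round 2 (the wife proposes): rejecting gives the husband an expected 0.5 × 75 = 37.5; the wife offers that and keeps 62.5.
Round 1 (the husband proposes): rejecting gives the wife an expected 0.5 × 62.5 = 31.25. The husband offers 31.25 and keeps 100 − 31.25 = 68.75.

31.25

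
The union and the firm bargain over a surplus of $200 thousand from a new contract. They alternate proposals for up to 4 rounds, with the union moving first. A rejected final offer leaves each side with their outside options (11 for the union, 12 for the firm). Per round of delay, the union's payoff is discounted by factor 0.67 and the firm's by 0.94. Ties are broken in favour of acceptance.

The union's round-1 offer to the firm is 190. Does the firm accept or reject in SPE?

Accept

Round 4 (the firm proposes): the union gets 11 if talks fail, so the firm offers 11 and keeps 189.
Round 3 (the union proposes): the firm can get 189 next round, worth 0.94 × 189 = 177.66 now. The union offers 177.66 and keeps 200 − 177.66 = 22.34.
Round 2 (the firm proposes): the union can get 22.34 next round, worth 0.67 × 22.34 = 14.9678 now. The firm offers 14.9678 and keeps 200 − 14.9678 = 185.0322.
So by rejecting in round 1, the firm gets 185.0322 next round, worth 0.94 × 185.0322 = 173.930268 now.
Offer 190 ≥ 173.930268, so the firm accepts.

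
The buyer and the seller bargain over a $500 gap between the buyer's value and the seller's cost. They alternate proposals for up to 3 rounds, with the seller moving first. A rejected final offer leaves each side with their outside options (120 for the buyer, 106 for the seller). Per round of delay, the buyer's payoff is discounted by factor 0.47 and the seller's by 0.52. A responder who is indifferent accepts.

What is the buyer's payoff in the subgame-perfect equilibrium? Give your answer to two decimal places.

142.13

Round 3 (the seller proposes): the buyer gets 120 if talks fail, so the seller offers 120 and keeps 380.
Round 2 (the buyer proposes): the seller can get 380 next round, worth 0.52 × 380 = 197.6 now; the buyer offers that and keeps 302.4.
Round 1 (the seller proposes): the buyer can get 302.4 next round, worth 0.47 × 302.4 = 142.128 now, so the seller offers 142.128, keeping 357.872.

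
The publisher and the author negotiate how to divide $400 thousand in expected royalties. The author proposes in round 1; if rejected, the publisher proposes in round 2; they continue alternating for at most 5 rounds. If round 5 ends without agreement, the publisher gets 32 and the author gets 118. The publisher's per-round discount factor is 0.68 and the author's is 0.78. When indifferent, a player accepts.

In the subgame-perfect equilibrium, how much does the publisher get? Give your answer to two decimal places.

100.58

Round 5 (the author proposes): the publisher gets 32 if talks fail, so the author offers 32 and keeps 368.
Round 4 (the publisher proposes): the author can get 368 next round, worth 0.78 × 368 = 287.04 now, so the publisher offers 287.04, keeping 112.96.
Round 3 (the author proposes): the publisher can get 112.96 next round, worth 0.68 × 112.96 = 76.8128 now; the author offers that and keeps 323.1872.
Round 2 (the publisher proposes): the author can get 323.1872 next round, worth 0.78 × 323.1872 = 252.086016 now. The publisher offers 252.086016 and keeps 400 − 252.086016 = 147.913984.
Round 1 (the author proposes): the publisher can get 147.913984 next round, worth 0.68 × 147.913984 = 100.58150912 now, so the author offers 100.58150912, keeping 299.41849088.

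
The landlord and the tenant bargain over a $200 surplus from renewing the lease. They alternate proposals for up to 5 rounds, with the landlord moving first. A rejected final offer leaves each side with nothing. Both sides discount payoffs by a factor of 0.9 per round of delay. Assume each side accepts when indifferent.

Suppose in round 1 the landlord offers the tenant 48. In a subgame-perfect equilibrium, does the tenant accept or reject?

Work out the tenant's continuation value if the offer is rejected.
Round 5 (the landlord proposes): the tenant will accept anything ≥ 0, so the landlord offers 0 and keeps 200.
Round 4 (the tenant proposes): the landlord can get 200 next round, worth 0.9 × 200 = 180 now. The tenant offers 180 and keeps 200 − 180 = 20.
Round 3 (the landlord proposes): the tenant can get 20 next round, worth 0.9 × 20 = 18 now. The landlord offers 18 and keeps 200 − 18 = 182.
Round 2 (the tenant proposes): the landlord can get 182 next round, worth 0.9 × 182 = 163.8 now, so the tenant offers 163.8, keeping 36.2.
So by rejecting in round 1, the tenant gets 36.2 next round, worth 0.9 × 36.2 = 32.58 now.
Offer 48 ≥ 32.58, so the tenant accepts.

Accept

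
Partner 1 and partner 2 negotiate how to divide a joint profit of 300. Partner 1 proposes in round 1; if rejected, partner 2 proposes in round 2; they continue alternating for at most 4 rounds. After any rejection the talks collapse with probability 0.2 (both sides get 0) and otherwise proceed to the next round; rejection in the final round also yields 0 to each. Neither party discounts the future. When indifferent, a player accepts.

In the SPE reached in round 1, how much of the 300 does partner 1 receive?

By backward induction:
Round 4 (partner 2 proposes): rejection yields 0 for partner 1; partner 2 offers 0 and keeps 300.
Round 3 (partner 1 proposes): rejecting gives partner 2 an expected 0.8 × 300 = 240; partner 1 offers that and keeps 60.
Round 2 (partner 2 proposes): rejecting gives partner 1 an expected 0.8 × 60 = 48; partner 2 offers that and keeps 252.
Round 1 (partner 1 proposes): rejecting gives partner 2 an expected 0.8 × 252 = 201.6, so partner 1 offers 201.6, keeping 98.4.

98.4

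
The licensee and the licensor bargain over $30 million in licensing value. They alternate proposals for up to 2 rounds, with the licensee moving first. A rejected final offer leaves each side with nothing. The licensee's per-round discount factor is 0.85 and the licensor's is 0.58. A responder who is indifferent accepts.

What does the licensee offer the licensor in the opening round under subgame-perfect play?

17.4

Round 2 (the licensor proposes): the licensee will accept anything ≥ 0, so the licensor offers 0 and keeps 30.
Round 1 (the licensee proposes): the licensor can get 30 next round, worth 0.58 × 30 = 17.4 now; the licensee offers that and keeps 12.6.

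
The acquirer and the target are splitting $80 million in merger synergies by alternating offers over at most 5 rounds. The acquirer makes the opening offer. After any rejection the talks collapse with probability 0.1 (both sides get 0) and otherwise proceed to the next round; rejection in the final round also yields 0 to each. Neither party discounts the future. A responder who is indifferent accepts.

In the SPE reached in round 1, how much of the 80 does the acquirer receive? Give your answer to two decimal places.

66.97

Round 5 (the acquirer proposes): the target will accept anything ≥ 0, so the acquirer offers 0 and keeps 80.
Round 4 (the target proposes): rejecting gives the acquirer an expected 0.9 × 80 = 72; the target offers that and keeps 8.
Round 3 (the acquirer proposes): rejecting gives the target an expected 0.9 × 8 = 7.2. The acquirer offers 7.2 and keeps 80 − 7.2 = 72.8.
Round 2 (the target proposes): rejecting gives the acquirer an expected 0.9 × 72.8 = 65.52. The target offers 65.52 and keeps 80 − 65.52 = 14.48.
Round 1 (the acquirer proposes): rejecting gives the target an expected 0.9 × 14.48 = 13.032; the acquirer offers that and keeps 66.968.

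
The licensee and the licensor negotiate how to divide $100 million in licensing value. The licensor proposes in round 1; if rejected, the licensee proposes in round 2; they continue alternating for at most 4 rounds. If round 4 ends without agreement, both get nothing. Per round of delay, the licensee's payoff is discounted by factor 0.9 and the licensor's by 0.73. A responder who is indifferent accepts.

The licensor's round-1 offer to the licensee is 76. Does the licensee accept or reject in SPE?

Reject

Round 4 (the licensee proposes): rejection yields 0 for the licensor; the licensee offers 0 and keeps 100.
Round 3 (the licensor proposes): the licensee can get 100 next round, worth 0.9 × 100 = 90 now; the licensor offers that and keeps 10.
Round 2 (the licensee proposes): the licensor can get 10 next round, worth 0.73 × 10 = 7.3 now. The licensee offers 7.3 and keeps 100 − 7.3 = 92.7.
So by rejecting in round 1, the licensee gets 92.7 next round, worth 0.9 × 92.7 = 83.43 now.
Offer 76 < 83.43, so the licensee rejects.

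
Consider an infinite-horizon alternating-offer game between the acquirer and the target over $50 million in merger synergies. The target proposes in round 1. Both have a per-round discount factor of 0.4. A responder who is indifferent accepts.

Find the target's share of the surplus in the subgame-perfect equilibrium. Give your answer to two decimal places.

Let x be the target's share when the target proposes and y be the acquirer's share when the acquirer proposes.
The acquirer accepts iff offered ≥ 0.4·y, so x = 50 − 0.4y. Symmetrically y = 50 − 0.4x.
Substituting: x = 50 − 0.4(50 − 0.4x), giving x(1 − 0.4·0.4) = 50(1 − 0.4).
So x = 50 × 0.6 / 0.84 ≈ 35.7143, and the acquirer receives 50 − x ≈ 14.2857.

35.71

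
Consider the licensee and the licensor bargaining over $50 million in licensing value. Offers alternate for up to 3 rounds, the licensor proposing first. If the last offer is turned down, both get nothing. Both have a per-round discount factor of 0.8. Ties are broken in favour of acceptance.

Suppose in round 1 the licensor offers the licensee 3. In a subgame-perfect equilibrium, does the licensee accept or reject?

Work out the licensee's continuation value if the offer is rejected.
Round 3 (the licensor proposes): the licensee will accept anything ≥ 0, so the licensor offers 0 and keeps 50.
Round 2 (the licensee proposes): the licensor can get 50 next round, worth 0.8 × 50 = 40 now, so the licensee offers 40, keeping 10.
So by rejecting in round 1, the licensee gets 10 next round, worth 0.8 × 10 = 8 now.
Offer 3 < 8, so the licensee rejects.

Reject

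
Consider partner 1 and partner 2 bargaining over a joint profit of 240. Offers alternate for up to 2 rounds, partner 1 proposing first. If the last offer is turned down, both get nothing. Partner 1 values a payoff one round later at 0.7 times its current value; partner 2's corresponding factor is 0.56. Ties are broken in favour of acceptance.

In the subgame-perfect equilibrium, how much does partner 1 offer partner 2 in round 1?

Round 2 (partner 2 proposes): rejection yields 0 for partner 1; partner 2 offers 0 and keeps 240.
Round 1 (partner 1 proposes): partner 2 can get 240 next round, worth 0.56 × 240 = 134.4 now. Partner 1 offers 134.4 and keeps 240 − 134.4 = 105.6.

134.4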